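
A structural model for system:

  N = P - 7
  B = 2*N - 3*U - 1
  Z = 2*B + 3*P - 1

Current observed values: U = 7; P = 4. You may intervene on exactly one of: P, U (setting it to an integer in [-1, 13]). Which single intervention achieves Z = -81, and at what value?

set U = 13

Intervening on P: Z = 7*P - 73. Reaching -81 requires P = -8/7, not an integer.
Intervening on U: with other inputs at their observed values, Z = -6*U - 3. Solving for -81 gives U = 13, within [-1, 13].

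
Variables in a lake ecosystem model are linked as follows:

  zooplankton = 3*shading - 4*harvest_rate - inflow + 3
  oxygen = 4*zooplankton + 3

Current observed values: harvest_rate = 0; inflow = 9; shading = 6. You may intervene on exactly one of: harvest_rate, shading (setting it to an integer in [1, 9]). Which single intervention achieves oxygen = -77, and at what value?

Intervening on harvest_rate: with other inputs at their observed values, oxygen = -16*harvest_rate + 51. Solving for -77 gives harvest_rate = 8, within [1, 9].
Intervening on shading: oxygen = 12*shading - 21. Reaching -77 requires shading = -14/3, not an integer.

set harvest_rate = 8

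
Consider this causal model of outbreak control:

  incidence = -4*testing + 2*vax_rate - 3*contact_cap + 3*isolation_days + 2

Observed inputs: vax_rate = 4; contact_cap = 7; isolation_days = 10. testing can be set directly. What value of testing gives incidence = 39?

Substituting into the incidence equation gives incidence = -4*testing + 19.
Solve -4*testing + 19 = 39: testing = (39 - 19) / -4 = -5.

testing = -5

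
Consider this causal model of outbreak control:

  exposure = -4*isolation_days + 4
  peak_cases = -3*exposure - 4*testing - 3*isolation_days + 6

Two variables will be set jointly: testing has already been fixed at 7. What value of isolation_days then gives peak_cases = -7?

isolation_days = 3

With testing held at 7:
Substituting into the peak_cases equation gives peak_cases = 9*isolation_days - 34.
Solve 9*isolation_days - 34 = -7: isolation_days = (-7 + 34) / 9 = 3.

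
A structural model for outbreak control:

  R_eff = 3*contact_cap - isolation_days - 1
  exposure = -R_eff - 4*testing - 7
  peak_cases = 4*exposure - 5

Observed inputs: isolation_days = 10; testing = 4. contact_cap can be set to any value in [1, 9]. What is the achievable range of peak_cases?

-161 to -65

Substituting into the R_eff equation gives R_eff = 3*contact_cap - 11.
Substituting into the exposure equation gives exposure = -3*contact_cap - 12.
So peak_cases = -12*contact_cap - 53.
Linear in contact_cap, so extremes are at the endpoints: contact_cap = 1 gives peak_cases = -65; contact_cap = 9 gives peak_cases = -161.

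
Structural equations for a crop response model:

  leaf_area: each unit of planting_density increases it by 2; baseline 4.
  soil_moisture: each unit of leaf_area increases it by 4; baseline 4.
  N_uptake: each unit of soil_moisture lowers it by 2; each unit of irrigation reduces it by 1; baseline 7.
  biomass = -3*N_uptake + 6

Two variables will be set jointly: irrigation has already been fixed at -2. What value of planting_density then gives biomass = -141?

planting_density = -5

With irrigation held at -2:
Substituting into the soil_moisture equation gives soil_moisture = 8*planting_density + 20.
This gives N_uptake = -16*planting_density - 31.
So biomass = 48*planting_density + 99.
Solve 48*planting_density + 99 = -141: planting_density = (-141 - 99) / 48 = -5.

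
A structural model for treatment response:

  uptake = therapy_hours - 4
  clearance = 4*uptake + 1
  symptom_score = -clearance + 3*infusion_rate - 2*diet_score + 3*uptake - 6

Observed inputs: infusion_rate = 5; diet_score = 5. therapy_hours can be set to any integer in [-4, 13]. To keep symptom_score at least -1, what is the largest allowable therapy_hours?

Substituting into the clearance equation gives clearance = 4*therapy_hours - 15.
Substituting into the symptom_score equation gives symptom_score = -therapy_hours + 2.
Require -therapy_hours + 2 ≥ -1, so therapy_hours ≤ 3.
The largest integer in [-4, 13] satisfying this is 3.

therapy_hours = 3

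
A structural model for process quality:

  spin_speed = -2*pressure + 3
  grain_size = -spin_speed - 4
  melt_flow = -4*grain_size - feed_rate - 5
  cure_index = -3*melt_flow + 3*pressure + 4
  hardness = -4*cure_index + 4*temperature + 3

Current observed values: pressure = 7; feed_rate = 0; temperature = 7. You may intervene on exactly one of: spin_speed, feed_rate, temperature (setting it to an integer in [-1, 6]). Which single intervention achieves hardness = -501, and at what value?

Intervening on spin_speed: hardness = 48*spin_speed + 63. Reaching -501 requires spin_speed = -47/4, not an integer.
Intervening on feed_rate: with other inputs at their observed values, hardness = -12*feed_rate - 465. Solving for -501 gives feed_rate = 3, within [-1, 6].
Intervening on temperature: hardness = 4*temperature - 493. Reaching -501 requires temperature = -2, outside [-1, 6].

set feed_rate = 3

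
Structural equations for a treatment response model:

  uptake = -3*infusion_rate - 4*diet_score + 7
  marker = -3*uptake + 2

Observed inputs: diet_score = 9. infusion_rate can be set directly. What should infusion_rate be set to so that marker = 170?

Substituting into the uptake equation gives uptake = -3*infusion_rate - 29.
marker becomes 9*infusion_rate + 89.
Solve 9*infusion_rate + 89 = 170: infusion_rate = (170 - 89) / 9 = 9.

infusion_rate = 9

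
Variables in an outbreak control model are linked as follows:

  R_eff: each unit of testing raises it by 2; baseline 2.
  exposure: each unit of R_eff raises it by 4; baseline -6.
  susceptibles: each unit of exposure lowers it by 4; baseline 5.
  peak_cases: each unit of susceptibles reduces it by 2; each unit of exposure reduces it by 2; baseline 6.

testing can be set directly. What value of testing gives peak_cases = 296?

testing = 6

Substituting into the exposure equation gives exposure = 8*testing + 2.
So susceptibles = -32*testing - 3.
Substituting into the peak_cases equation gives peak_cases = 48*testing + 8.
Solve 48*testing + 8 = 296: testing = (296 - 8) / 48 = 6.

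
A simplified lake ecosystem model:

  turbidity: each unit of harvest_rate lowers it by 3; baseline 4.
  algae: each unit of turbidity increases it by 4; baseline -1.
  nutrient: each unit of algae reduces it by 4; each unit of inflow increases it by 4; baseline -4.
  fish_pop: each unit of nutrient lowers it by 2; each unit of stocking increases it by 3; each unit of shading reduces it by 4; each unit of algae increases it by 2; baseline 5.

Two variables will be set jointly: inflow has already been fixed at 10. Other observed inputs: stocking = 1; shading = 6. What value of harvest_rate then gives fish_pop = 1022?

With inflow held at 10:
Substituting into the algae equation gives algae = -12*harvest_rate + 15.
Substituting into the nutrient equation gives nutrient = 48*harvest_rate - 24.
So fish_pop = -120*harvest_rate + 62.
Solve -120*harvest_rate + 62 = 1022: harvest_rate = (1022 - 62) / -120 = -8.

harvest_rate = -8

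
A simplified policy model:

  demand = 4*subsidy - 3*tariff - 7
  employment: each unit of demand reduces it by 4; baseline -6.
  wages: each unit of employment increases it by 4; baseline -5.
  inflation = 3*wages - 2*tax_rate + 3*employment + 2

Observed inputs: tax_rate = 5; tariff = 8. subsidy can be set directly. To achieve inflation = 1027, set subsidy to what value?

Substituting into the demand equation gives demand = 4*subsidy - 31.
Substituting into the employment equation gives employment = -16*subsidy + 118.
wages becomes -64*subsidy + 467.
inflation becomes -240*subsidy + 1747.
Solve -240*subsidy + 1747 = 1027: subsidy = (1027 - 1747) / -240 = 3.

subsidy = 3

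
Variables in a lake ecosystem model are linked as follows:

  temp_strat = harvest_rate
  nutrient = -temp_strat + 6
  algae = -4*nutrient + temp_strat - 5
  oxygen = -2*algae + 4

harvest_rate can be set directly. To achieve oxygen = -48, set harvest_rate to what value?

harvest_rate = 11

Substituting into the nutrient equation gives nutrient = -harvest_rate + 6.
Substituting into the algae equation gives algae = 5*harvest_rate - 29.
oxygen becomes -10*harvest_rate + 62.
Solve -10*harvest_rate + 62 = -48: harvest_rate = (-48 - 62) / -10 = 11.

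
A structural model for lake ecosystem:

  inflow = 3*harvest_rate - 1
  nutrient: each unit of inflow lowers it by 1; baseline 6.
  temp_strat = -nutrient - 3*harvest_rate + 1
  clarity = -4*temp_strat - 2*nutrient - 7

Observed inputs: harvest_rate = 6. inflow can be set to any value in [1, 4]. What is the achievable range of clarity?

Intervening on inflow fixes its value directly, overriding its dependence on harvest_rate.
Substituting into the temp_strat equation gives temp_strat = inflow - 23.
This gives clarity = -2*inflow + 73.
Linear in inflow, so extremes are at the endpoints: inflow = 1 gives clarity = 71; inflow = 4 gives clarity = 65.

65 to 71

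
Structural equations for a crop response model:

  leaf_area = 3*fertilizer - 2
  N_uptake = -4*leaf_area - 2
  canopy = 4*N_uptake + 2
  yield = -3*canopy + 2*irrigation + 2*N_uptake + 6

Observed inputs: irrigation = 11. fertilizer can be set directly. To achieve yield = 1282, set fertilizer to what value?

Substituting into the N_uptake equation gives N_uptake = -12*fertilizer + 6.
This gives canopy = -48*fertilizer + 26.
Substituting into the yield equation gives yield = 120*fertilizer - 38.
Solve 120*fertilizer - 38 = 1282: fertilizer = (1282 + 38) / 120 = 11.

fertilizer = 11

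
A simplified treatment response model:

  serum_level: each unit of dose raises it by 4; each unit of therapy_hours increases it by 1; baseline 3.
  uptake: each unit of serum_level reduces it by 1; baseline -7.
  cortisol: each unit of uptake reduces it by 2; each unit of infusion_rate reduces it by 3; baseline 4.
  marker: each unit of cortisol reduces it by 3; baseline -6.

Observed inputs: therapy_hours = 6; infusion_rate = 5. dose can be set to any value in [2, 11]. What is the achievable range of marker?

Substituting into the serum_level equation gives serum_level = 4*dose + 9.
Substituting into the uptake equation gives uptake = -4*dose - 16.
This gives cortisol = 8*dose + 21.
Substituting into the marker equation gives marker = -24*dose - 69.
Linear in dose, so extremes are at the endpoints: dose = 2 gives marker = -117; dose = 11 gives marker = -333.

-333 to -117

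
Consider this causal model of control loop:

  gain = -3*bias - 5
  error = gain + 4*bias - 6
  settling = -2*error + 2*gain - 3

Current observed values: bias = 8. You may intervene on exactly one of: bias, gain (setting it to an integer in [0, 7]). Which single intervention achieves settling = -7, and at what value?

set bias = 2

Intervening on bias: with other inputs at their observed values, settling = -8*bias + 9. Solving for -7 gives bias = 2, within [0, 7].
Intervening on gain: the paths from gain to settling cancel (net effect zero), leaving settling = -55; -7 is unreachable this way.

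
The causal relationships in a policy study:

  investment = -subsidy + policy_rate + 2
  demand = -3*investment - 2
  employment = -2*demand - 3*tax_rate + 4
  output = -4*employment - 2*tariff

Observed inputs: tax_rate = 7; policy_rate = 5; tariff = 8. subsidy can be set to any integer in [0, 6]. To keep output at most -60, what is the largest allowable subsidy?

subsidy = 3

Substituting into the investment equation gives investment = -subsidy + 7.
Substituting into the demand equation gives demand = 3*subsidy - 23.
employment becomes -6*subsidy + 29.
Substituting into the output equation gives output = 24*subsidy - 132.
Require 24*subsidy - 132 ≤ -60, so subsidy ≤ 3.
The largest integer in [0, 6] satisfying this is 3.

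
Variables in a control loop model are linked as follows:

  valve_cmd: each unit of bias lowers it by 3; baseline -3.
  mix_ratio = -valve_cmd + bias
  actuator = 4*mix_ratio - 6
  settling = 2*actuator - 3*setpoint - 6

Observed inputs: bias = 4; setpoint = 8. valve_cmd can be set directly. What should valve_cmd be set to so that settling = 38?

Intervening on valve_cmd fixes its value directly, overriding its dependence on bias.
Substituting into the mix_ratio equation gives mix_ratio = -valve_cmd + 4.
This gives actuator = -4*valve_cmd + 10.
So settling = -8*valve_cmd - 10.
Solve -8*valve_cmd - 10 = 38: valve_cmd = (38 + 10) / -8 = -6.

valve_cmd = -6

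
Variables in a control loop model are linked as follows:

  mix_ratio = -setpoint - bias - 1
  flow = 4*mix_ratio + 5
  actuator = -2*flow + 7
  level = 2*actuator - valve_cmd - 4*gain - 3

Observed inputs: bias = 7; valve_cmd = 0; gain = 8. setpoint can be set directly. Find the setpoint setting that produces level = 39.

Substituting into the mix_ratio equation gives mix_ratio = -setpoint - 8.
flow becomes -4*setpoint - 27.
Substituting into the actuator equation gives actuator = 8*setpoint + 61.
Substituting into the level equation gives level = 16*setpoint + 87.
Solve 16*setpoint + 87 = 39: setpoint = (39 - 87) / 16 = -3.

setpoint = -3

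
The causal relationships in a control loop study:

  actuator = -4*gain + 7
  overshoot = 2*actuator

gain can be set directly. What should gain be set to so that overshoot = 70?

Substituting into the overshoot equation gives overshoot = -8*gain + 14.
Solve -8*gain + 14 = 70: gain = (70 - 14) / -8 = -7.

gain = -7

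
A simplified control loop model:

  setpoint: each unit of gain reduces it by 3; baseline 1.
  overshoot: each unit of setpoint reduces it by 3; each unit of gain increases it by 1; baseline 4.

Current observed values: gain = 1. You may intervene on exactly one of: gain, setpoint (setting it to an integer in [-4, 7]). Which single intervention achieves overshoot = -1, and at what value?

set setpoint = 2

Intervening on gain: overshoot = 10*gain + 1. Reaching -1 requires gain = -1/5, not an integer.
Intervening on setpoint: with other inputs at their observed values, overshoot = -3*setpoint + 5. Solving for -1 gives setpoint = 2, within [-4, 7].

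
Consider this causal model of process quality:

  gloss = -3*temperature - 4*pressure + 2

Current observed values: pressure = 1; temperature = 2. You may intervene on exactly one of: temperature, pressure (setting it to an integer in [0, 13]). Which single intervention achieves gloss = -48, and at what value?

set pressure = 11

Intervening on temperature: gloss = -3*temperature - 2. Reaching -48 requires temperature = 46/3, not an integer.
Intervening on pressure: with other inputs at their observed values, gloss = -4*pressure - 4. Solving for -48 gives pressure = 11, within [0, 13].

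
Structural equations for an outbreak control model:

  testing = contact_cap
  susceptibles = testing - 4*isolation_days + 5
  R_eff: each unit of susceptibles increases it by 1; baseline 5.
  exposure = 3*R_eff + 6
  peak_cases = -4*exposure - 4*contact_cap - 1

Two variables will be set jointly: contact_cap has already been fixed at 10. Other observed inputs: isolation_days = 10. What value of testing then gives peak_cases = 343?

With contact_cap held at 10:
Intervening on testing fixes its value directly, overriding its dependence on contact_cap.
Substituting into the susceptibles equation gives susceptibles = testing - 35.
So R_eff = testing - 30.
Substituting into the exposure equation gives exposure = 3*testing - 84.
Substituting into the peak_cases equation gives peak_cases = -12*testing + 295.
Solve -12*testing + 295 = 343: testing = (343 - 295) / -12 = -4.

testing = -4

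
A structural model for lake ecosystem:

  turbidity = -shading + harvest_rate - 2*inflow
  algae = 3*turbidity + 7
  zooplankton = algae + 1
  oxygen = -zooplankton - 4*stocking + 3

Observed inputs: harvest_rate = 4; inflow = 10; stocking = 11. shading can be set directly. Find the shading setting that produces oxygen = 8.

shading = 3

Substituting into the turbidity equation gives turbidity = -shading - 16.
This gives algae = -3*shading - 41.
So zooplankton = -3*shading - 40.
Substituting into the oxygen equation gives oxygen = 3*shading - 1.
Solve 3*shading - 1 = 8: shading = (8 + 1) / 3 = 3.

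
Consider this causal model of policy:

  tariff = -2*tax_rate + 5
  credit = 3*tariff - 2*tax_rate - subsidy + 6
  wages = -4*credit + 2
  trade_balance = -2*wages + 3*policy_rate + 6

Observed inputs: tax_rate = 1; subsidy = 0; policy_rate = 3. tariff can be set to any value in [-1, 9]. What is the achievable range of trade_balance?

19 to 259

Intervening on tariff fixes its value directly, overriding its dependence on tax_rate.
Substituting into the credit equation gives credit = 3*tariff + 4.
This gives wages = -12*tariff - 14.
This gives trade_balance = 24*tariff + 43.
Linear in tariff, so extremes are at the endpoints: tariff = -1 gives trade_balance = 19; tariff = 9 gives trade_balance = 259.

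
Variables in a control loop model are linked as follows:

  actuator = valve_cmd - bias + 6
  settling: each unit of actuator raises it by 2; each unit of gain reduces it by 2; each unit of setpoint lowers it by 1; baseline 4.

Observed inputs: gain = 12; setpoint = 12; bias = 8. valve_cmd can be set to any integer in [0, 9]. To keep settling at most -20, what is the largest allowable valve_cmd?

Substituting into the actuator equation gives actuator = valve_cmd - 2.
So settling = 2*valve_cmd - 36.
Require 2*valve_cmd - 36 ≤ -20, so valve_cmd ≤ 8.
The largest integer in [0, 9] satisfying this is 8.

valve_cmd = 8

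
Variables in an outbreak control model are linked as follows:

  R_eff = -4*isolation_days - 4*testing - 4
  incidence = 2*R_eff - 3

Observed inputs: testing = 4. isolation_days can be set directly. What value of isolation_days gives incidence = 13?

Substituting into the R_eff equation gives R_eff = -4*isolation_days - 20.
Substituting into the incidence equation gives incidence = -8*isolation_days - 43.
Solve -8*isolation_days - 43 = 13: isolation_days = (13 + 43) / -8 = -7.

isolation_days = -7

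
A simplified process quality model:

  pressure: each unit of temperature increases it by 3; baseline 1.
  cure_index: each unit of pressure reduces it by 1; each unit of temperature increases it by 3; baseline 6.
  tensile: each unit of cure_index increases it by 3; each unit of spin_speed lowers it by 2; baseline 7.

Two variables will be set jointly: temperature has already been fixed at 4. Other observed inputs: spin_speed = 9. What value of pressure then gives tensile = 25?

pressure = 6

With temperature held at 4:
Intervening on pressure fixes its value directly, overriding its dependence on temperature.
Substituting into the cure_index equation gives cure_index = -pressure + 18.
tensile becomes -3*pressure + 43.
Solve -3*pressure + 43 = 25: pressure = (25 - 43) / -3 = 6.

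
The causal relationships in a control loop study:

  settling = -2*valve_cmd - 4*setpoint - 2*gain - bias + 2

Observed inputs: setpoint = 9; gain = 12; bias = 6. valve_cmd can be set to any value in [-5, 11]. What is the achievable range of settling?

Substituting into the settling equation gives settling = -2*valve_cmd - 64.
Linear in valve_cmd, so extremes are at the endpoints: valve_cmd = -5 gives settling = -54; valve_cmd = 11 gives settling = -86.

-86 to -54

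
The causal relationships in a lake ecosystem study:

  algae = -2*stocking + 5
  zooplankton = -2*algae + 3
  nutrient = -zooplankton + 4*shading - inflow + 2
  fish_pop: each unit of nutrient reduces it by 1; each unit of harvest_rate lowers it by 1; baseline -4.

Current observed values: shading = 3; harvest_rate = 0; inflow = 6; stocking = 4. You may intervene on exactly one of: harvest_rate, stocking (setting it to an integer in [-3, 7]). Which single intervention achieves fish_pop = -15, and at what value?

Intervening on harvest_rate: fish_pop = -harvest_rate - 3. Reaching -15 requires harvest_rate = 12, outside [-3, 7].
Intervening on stocking: with other inputs at their observed values, fish_pop = 4*stocking - 19. Solving for -15 gives stocking = 1, within [-3, 7].

set stocking = 1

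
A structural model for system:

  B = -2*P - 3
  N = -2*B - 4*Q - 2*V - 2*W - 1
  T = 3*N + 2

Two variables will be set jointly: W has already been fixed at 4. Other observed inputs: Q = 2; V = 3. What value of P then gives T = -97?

P = -4

With W held at 4:
Substituting into the N equation gives N = 4*P - 17.
This gives T = 12*P - 49.
Solve 12*P - 49 = -97: P = (-97 + 49) / 12 = -4.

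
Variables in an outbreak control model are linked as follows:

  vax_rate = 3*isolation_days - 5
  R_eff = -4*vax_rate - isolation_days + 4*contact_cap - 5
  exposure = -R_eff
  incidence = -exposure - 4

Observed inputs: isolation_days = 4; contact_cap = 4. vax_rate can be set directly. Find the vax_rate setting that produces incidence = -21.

Intervening on vax_rate fixes its value directly, overriding its dependence on isolation_days.
Substituting into the R_eff equation gives R_eff = -4*vax_rate + 7.
Substituting into the exposure equation gives exposure = 4*vax_rate - 7.
So incidence = -4*vax_rate + 3.
Solve -4*vax_rate + 3 = -21: vax_rate = (-21 - 3) / -4 = 6.

vax_rate = 6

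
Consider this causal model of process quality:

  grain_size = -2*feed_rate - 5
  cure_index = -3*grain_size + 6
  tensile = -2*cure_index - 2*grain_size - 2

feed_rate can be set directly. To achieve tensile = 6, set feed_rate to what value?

Substituting into the cure_index equation gives cure_index = 6*feed_rate + 21.
Substituting into the tensile equation gives tensile = -8*feed_rate - 34.
Solve -8*feed_rate - 34 = 6: feed_rate = (6 + 34) / -8 = -5.

feed_rate = -5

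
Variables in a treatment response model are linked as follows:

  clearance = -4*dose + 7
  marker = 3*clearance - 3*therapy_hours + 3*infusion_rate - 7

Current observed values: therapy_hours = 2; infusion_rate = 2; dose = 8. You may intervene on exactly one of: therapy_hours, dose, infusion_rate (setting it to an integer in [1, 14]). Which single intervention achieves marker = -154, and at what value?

set dose = 14

Intervening on therapy_hours: marker = -3*therapy_hours - 76. Reaching -154 requires therapy_hours = 26, outside [1, 14].
Intervening on dose: with other inputs at their observed values, marker = -12*dose + 14. Solving for -154 gives dose = 14, within [1, 14].
Intervening on infusion_rate: marker = 3*infusion_rate - 88. Reaching -154 requires infusion_rate = -22, outside [1, 14].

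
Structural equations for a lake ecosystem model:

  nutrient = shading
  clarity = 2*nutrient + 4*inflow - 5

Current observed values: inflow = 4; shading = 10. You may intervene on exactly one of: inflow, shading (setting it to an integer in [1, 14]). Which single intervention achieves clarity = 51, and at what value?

set inflow = 9

Intervening on inflow: with other inputs at their observed values, clarity = 4*inflow + 15. Solving for 51 gives inflow = 9, within [1, 14].
Intervening on shading: clarity = 2*shading + 11. Reaching 51 requires shading = 20, outside [1, 14].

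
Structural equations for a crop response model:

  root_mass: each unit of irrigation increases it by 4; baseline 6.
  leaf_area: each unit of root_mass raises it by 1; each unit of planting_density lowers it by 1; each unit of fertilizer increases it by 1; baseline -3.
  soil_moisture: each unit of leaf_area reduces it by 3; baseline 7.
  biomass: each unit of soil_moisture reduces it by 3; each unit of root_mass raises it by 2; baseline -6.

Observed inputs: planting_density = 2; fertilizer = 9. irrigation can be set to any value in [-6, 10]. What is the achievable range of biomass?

Substituting into the leaf_area equation gives leaf_area = 4*irrigation + 10.
Substituting into the soil_moisture equation gives soil_moisture = -12*irrigation - 23.
This gives biomass = 44*irrigation + 75.
Linear in irrigation, so extremes are at the endpoints: irrigation = -6 gives biomass = -189; irrigation = 10 gives biomass = 515.

-189 to 515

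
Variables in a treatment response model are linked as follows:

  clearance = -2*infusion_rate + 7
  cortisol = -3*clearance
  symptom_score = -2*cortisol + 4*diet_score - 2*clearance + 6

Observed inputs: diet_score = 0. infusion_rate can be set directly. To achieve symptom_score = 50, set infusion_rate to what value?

Substituting into the cortisol equation gives cortisol = 6*infusion_rate - 21.
This gives symptom_score = -8*infusion_rate + 34.
Solve -8*infusion_rate + 34 = 50: infusion_rate = (50 - 34) / -8 = -2.

infusion_rate = -2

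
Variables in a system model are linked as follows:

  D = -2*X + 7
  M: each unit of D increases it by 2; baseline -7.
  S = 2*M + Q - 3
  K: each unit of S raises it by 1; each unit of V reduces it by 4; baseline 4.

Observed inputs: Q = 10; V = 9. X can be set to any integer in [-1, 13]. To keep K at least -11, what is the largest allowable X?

X = 0

Substituting into the M equation gives M = -4*X + 7.
This gives S = -8*X + 21.
Substituting into the K equation gives K = -8*X - 11.
Require -8*X - 11 ≥ -11, so X ≤ 0.
The largest integer in [-1, 13] satisfying this is 0.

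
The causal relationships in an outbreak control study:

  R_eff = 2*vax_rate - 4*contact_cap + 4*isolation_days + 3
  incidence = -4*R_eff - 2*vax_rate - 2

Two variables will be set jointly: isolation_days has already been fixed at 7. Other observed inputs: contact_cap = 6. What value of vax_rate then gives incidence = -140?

With isolation_days held at 7:
Substituting into the R_eff equation gives R_eff = 2*vax_rate + 7.
Substituting into the incidence equation gives incidence = -10*vax_rate - 30.
Solve -10*vax_rate - 30 = -140: vax_rate = (-140 + 30) / -10 = 11.

vax_rate = 11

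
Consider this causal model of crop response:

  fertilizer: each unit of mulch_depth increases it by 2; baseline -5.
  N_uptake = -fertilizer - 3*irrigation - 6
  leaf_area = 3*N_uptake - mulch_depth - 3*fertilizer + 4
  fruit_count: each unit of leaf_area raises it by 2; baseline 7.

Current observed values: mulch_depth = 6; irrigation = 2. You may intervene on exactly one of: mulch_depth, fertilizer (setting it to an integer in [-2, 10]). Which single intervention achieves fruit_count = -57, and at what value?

Intervening on mulch_depth: fruit_count = -26*mulch_depth + 3. Reaching -57 requires mulch_depth = 30/13, not an integer.
Intervening on fertilizer: with other inputs at their observed values, fruit_count = -12*fertilizer - 69. Solving for -57 gives fertilizer = -1, within [-2, 10].

set fertilizer = -1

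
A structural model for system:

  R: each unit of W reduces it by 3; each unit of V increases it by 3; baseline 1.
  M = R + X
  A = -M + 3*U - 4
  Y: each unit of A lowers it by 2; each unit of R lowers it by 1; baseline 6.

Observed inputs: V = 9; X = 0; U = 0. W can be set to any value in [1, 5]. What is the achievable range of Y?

Substituting into the R equation gives R = -3*W + 28.
Substituting into the M equation gives M = -3*W + 28.
Substituting into the A equation gives A = 3*W - 32.
So Y = -3*W + 42.
Linear in W, so extremes are at the endpoints: W = 1 gives Y = 39; W = 5 gives Y = 27.

27 to 39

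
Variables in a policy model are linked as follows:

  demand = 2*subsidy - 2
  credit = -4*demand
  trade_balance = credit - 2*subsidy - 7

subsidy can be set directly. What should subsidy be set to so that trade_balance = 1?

subsidy = 0

Substituting into the credit equation gives credit = -8*subsidy + 8.
trade_balance becomes -10*subsidy + 1.
Solve -10*subsidy + 1 = 1: subsidy = (1 - 1) / -10 = 0.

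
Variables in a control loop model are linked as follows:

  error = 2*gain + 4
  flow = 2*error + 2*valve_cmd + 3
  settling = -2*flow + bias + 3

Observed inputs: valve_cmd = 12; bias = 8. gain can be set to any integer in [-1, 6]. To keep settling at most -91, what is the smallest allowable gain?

gain = 4

Substituting into the flow equation gives flow = 4*gain + 35.
Substituting into the settling equation gives settling = -8*gain - 59.
Require -8*gain - 59 ≤ -91, so gain ≥ 4.
The smallest integer in [-1, 6] satisfying this is 4.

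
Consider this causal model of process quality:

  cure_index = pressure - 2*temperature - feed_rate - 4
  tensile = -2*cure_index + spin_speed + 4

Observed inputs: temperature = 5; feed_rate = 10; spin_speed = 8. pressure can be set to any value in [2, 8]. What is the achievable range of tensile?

44 to 56

Substituting into the cure_index equation gives cure_index = pressure - 24.
Substituting into the tensile equation gives tensile = -2*pressure + 60.
Linear in pressure, so extremes are at the endpoints: pressure = 2 gives tensile = 56; pressure = 8 gives tensile = 44.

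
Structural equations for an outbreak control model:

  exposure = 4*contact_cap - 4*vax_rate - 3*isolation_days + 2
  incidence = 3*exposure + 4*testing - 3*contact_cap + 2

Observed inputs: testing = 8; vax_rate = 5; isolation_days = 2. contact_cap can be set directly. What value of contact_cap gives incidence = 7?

Substituting into the exposure equation gives exposure = 4*contact_cap - 24.
Substituting into the incidence equation gives incidence = 9*contact_cap - 38.
Solve 9*contact_cap - 38 = 7: contact_cap = (7 + 38) / 9 = 5.

contact_cap = 5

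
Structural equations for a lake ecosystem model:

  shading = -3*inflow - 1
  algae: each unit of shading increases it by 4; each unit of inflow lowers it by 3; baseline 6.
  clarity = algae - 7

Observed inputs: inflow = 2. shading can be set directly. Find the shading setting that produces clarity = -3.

shading = 1

Intervening on shading fixes its value directly, overriding its dependence on inflow.
Substituting into the algae equation gives algae = 4*shading.
Substituting into the clarity equation gives clarity = 4*shading - 7.
Solve 4*shading - 7 = -3: shading = (-3 + 7) / 4 = 1.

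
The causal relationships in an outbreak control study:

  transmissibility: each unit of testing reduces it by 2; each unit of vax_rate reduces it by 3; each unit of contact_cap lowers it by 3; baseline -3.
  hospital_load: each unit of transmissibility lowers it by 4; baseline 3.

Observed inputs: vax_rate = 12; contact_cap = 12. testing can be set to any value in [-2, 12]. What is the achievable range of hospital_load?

Substituting into the transmissibility equation gives transmissibility = -2*testing - 75.
hospital_load becomes 8*testing + 303.
Linear in testing, so extremes are at the endpoints: testing = -2 gives hospital_load = 287; testing = 12 gives hospital_load = 399.

287 to 399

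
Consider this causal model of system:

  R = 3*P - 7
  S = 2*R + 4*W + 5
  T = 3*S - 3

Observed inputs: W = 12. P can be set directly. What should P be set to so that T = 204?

Substituting into the S equation gives S = 6*P + 39.
Substituting into the T equation gives T = 18*P + 114.
Solve 18*P + 114 = 204: P = (204 - 114) / 18 = 5.

P = 5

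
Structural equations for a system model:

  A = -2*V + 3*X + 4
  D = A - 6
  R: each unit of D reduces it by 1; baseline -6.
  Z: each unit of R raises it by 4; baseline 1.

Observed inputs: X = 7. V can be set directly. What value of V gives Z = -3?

Substituting into the A equation gives A = -2*V + 25.
Substituting into the D equation gives D = -2*V + 19.
Substituting into the R equation gives R = 2*V - 25.
This gives Z = 8*V - 99.
Solve 8*V - 99 = -3: V = (-3 + 99) / 8 = 12.

V = 12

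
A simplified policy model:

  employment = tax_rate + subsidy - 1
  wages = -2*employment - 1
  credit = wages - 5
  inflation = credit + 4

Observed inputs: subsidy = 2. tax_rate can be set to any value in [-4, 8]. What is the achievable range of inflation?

Substituting into the employment equation gives employment = tax_rate + 1.
Substituting into the wages equation gives wages = -2*tax_rate - 3.
credit becomes -2*tax_rate - 8.
inflation becomes -2*tax_rate - 4.
Linear in tax_rate, so extremes are at the endpoints: tax_rate = -4 gives inflation = 4; tax_rate = 8 gives inflation = -20.

-20 to 4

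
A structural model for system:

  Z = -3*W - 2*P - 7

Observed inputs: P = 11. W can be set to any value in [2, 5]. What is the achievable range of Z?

-44 to -35

Substituting into the Z equation gives Z = -3*W - 29.
Linear in W, so extremes are at the endpoints: W = 2 gives Z = -35; W = 5 gives Z = -44.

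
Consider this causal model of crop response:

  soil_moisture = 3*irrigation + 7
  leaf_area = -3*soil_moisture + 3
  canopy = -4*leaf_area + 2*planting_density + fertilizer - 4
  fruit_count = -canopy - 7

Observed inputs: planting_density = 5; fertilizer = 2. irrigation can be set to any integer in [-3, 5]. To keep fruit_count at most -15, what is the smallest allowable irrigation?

Substituting into the leaf_area equation gives leaf_area = -9*irrigation - 18.
So canopy = 36*irrigation + 80.
Substituting into the fruit_count equation gives fruit_count = -36*irrigation - 87.
Require -36*irrigation - 87 ≤ -15, so irrigation ≥ -2.
The smallest integer in [-3, 5] satisfying this is -2.

irrigation = -2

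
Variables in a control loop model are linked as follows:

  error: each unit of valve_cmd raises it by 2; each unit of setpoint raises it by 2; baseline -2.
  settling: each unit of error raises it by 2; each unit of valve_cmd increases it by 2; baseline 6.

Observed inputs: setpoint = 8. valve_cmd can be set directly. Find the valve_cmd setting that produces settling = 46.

valve_cmd = 2

Substituting into the error equation gives error = 2*valve_cmd + 14.
So settling = 6*valve_cmd + 34.
Solve 6*valve_cmd + 34 = 46: valve_cmd = (46 - 34) / 6 = 2.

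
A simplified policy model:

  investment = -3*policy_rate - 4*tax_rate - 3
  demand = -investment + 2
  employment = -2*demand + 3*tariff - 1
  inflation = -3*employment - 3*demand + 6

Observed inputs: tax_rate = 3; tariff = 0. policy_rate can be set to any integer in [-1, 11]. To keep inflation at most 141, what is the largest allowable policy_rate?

Substituting into the investment equation gives investment = -3*policy_rate - 15.
This gives demand = 3*policy_rate + 17.
employment becomes -6*policy_rate - 35.
Substituting into the inflation equation gives inflation = 9*policy_rate + 60.
Require 9*policy_rate + 60 ≤ 141, so policy_rate ≤ 9.
The largest integer in [-1, 11] satisfying this is 9.

policy_rate = 9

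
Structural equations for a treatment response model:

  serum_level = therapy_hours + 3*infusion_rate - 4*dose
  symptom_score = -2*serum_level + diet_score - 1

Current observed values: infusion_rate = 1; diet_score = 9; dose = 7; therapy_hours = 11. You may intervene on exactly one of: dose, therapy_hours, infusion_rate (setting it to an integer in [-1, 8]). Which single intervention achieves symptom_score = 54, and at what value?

set therapy_hours = 2

Intervening on dose: symptom_score = 8*dose - 20. Reaching 54 requires dose = 37/4, not an integer.
Intervening on therapy_hours: with other inputs at their observed values, symptom_score = -2*therapy_hours + 58. Solving for 54 gives therapy_hours = 2, within [-1, 8].
Intervening on infusion_rate: symptom_score = -6*infusion_rate + 42. Reaching 54 requires infusion_rate = -2, outside [-1, 8].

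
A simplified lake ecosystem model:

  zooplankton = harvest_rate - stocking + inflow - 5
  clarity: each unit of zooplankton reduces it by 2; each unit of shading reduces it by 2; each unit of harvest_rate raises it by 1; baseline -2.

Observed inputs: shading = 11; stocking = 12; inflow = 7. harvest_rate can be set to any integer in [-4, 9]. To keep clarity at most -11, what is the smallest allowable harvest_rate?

Substituting into the zooplankton equation gives zooplankton = harvest_rate - 10.
This gives clarity = -harvest_rate - 4.
Require -harvest_rate - 4 ≤ -11, so harvest_rate ≥ 7.
The smallest integer in [-4, 9] satisfying this is 7.

harvest_rate = 7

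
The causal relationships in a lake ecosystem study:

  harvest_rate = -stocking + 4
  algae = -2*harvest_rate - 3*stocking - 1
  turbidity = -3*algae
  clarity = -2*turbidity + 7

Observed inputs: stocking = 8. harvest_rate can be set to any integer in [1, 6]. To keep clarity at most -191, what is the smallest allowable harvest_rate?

harvest_rate = 4

Intervening on harvest_rate fixes its value directly, overriding its dependence on stocking.
Substituting into the algae equation gives algae = -2*harvest_rate - 25.
Substituting into the turbidity equation gives turbidity = 6*harvest_rate + 75.
Substituting into the clarity equation gives clarity = -12*harvest_rate - 143.
Require -12*harvest_rate - 143 ≤ -191, so harvest_rate ≥ 4.
The smallest integer in [1, 6] satisfying this is 4.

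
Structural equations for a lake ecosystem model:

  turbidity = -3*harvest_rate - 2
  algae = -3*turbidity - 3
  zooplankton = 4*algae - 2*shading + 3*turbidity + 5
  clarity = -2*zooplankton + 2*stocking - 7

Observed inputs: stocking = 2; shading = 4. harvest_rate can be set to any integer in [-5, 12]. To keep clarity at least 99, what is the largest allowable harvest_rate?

Substituting into the algae equation gives algae = 9*harvest_rate + 3.
Substituting into the zooplankton equation gives zooplankton = 27*harvest_rate + 3.
Substituting into the clarity equation gives clarity = -54*harvest_rate - 9.
Require -54*harvest_rate - 9 ≥ 99, so harvest_rate ≤ -2.
The largest integer in [-5, 12] satisfying this is -2.

harvest_rate = -2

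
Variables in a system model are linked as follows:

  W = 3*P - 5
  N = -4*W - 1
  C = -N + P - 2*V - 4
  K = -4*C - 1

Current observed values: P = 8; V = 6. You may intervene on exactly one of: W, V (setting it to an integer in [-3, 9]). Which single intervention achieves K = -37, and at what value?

Intervening on W: with other inputs at their observed values, K = -16*W + 27. Solving for -37 gives W = 4, within [-3, 9].
Intervening on V: K = 8*V - 325. Reaching -37 requires V = 36, outside [-3, 9].

set W = 4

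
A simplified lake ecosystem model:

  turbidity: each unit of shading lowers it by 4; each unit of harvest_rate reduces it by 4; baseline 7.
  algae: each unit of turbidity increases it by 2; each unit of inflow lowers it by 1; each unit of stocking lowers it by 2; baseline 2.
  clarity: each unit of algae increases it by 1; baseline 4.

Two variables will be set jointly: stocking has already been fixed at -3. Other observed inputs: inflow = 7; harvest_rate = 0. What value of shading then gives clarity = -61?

With stocking held at -3:
Substituting into the turbidity equation gives turbidity = -4*shading + 7.
Substituting into the algae equation gives algae = -8*shading + 15.
Substituting into the clarity equation gives clarity = -8*shading + 19.
Solve -8*shading + 19 = -61: shading = (-61 - 19) / -8 = 10.

shading = 10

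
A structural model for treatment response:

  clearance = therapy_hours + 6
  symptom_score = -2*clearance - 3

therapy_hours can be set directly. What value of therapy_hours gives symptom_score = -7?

Substituting into the symptom_score equation gives symptom_score = -2*therapy_hours - 15.
Solve -2*therapy_hours - 15 = -7: therapy_hours = (-7 + 15) / -2 = -4.

therapy_hours = -4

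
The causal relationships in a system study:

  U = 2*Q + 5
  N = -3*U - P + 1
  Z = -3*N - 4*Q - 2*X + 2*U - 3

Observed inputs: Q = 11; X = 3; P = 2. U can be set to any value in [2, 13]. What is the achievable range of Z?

Intervening on U fixes its value directly, overriding its dependence on Q.
Substituting into the N equation gives N = -3*U - 1.
Substituting into the Z equation gives Z = 11*U - 50.
Linear in U, so extremes are at the endpoints: U = 2 gives Z = -28; U = 13 gives Z = 93.

-28 to 93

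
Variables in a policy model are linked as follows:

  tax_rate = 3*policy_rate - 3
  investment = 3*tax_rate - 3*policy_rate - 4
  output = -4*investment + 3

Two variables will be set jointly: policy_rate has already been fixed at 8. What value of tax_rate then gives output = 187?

With policy_rate held at 8:
Intervening on tax_rate fixes its value directly, overriding its dependence on policy_rate.
Substituting into the investment equation gives investment = 3*tax_rate - 28.
So output = -12*tax_rate + 115.
Solve -12*tax_rate + 115 = 187: tax_rate = (187 - 115) / -12 = -6.

tax_rate = -6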